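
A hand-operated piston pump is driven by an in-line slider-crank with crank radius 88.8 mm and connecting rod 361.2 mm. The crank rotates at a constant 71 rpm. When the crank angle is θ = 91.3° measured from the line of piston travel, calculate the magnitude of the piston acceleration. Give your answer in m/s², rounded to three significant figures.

ω = 2π·71/60 = 7.435 rad/s
x(θ) = r cosθ + √(L² − r² sin²θ); with ω constant, a = ω²·d²x/dθ².
d²x/dθ² = −r cosθ − r²(cos2θ)/√u − r⁴ sin²2θ/(4u^{3/2}),  u = L² − r² sin²θ = 0.122584 m².
Substituting r = 0.0888 m, L = 0.3612 m, θ = 91.3°: d²x/dθ² = +0.024513 m.
a = ω²·d²x/dθ² = (7.435)²·(+0.024513) = +1.3551 m/s²;  |a| = 1.3551 m/s².

1.36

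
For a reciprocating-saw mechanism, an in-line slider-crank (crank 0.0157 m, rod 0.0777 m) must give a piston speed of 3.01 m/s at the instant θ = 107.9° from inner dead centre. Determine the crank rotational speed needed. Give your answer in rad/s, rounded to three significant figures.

215

For an in-line slider-crank, |v_piston| = rω|sinθ|·[1 + r cosθ/√(L² − r² sin²θ)].
With r = 0.0157 m, L = 0.0777 m, θ = 107.9°: the bracketed kinematic factor |dx/dθ| = 0.013995 m.
ω = v/|dx/dθ| = 3.01/0.013995 = 215.08 rad/s.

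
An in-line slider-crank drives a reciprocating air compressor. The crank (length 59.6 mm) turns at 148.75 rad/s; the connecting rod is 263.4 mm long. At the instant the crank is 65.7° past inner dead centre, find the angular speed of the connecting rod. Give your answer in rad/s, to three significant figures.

14.2

ω = 148.8 rad/s
The rod makes angle φ with the slider axis where L sinφ = r sinθ; differentiating, L cosφ·φ̇ = r ω cosθ.
L cosφ = √(L² − r² sin²θ) = 0.25774 m.
|ω_rod| = r ω |cosθ| / √(L² − r² sin²θ) = 0.0596·148.8·0.41151/0.25774 = 14.155 rad/s.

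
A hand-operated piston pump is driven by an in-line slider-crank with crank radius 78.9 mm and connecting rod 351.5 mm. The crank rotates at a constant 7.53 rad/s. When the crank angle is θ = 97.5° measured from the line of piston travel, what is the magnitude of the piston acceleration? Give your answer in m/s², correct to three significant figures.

ω = 7.53 rad/s
x(θ) = r cosθ + √(L² − r² sin²θ); with ω constant, a = ω²·d²x/dθ².
d²x/dθ² = −r cosθ − r²(cos2θ)/√u − r⁴ sin²2θ/(4u^{3/2}),  u = L² − r² sin²θ = 0.117433 m².
Substituting r = 0.0789 m, L = 0.3515 m, θ = 97.5°: d²x/dθ² = +0.027829 m.
a = ω²·d²x/dθ² = (7.53)²·(+0.027829) = +1.578 m/s²;  |a| = 1.578 m/s².

1.58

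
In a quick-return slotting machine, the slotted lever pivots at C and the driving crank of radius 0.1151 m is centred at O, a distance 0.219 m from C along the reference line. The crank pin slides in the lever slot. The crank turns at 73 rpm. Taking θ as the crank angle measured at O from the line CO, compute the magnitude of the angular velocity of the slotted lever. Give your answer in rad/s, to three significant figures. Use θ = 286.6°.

ω = 7.645 rad/s (from 73 rpm).
Crank pin A relative to C: A = (d + r cosθ, r sinθ); lever angle φ = atan2(r sinθ, d + r cosθ).
Differentiating tanφ: φ̇ = rω(d cosθ + r)/(d² + r² + 2dr cosθ).
d² + r² + 2dr cosθ = |CA|² = 0.0756116 m²;  d cosθ + r = +0.17767 m.
|ω_lever| = |0.1151·7.645·+0.17767| / 0.0756116 = 2.0675 rad/s.

2.07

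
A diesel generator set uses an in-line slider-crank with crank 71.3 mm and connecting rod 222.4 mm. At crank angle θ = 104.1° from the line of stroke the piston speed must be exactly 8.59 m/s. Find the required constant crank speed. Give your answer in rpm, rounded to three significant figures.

1290

For an in-line slider-crank, |v_piston| = rω|sinθ|·[1 + r cosθ/√(L² − r² sin²θ)].
With r = 0.0713 m, L = 0.2224 m, θ = 104.1°: the bracketed kinematic factor |dx/dθ| = 0.063469 m.
ω = v/|dx/dθ| = 8.59/0.063469 = 135.34 rad/s.
N = 60ω/(2π) = 1292.4 rpm.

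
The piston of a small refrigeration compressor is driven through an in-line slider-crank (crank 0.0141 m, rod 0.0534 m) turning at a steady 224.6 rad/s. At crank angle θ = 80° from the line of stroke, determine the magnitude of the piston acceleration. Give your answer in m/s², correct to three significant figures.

58.8

ω = 224.6 rad/s
x(θ) = r cosθ + √(L² − r² sin²θ); with ω constant, a = ω²·d²x/dθ².
d²x/dθ² = −r cosθ − r²(cos2θ)/√u − r⁴ sin²2θ/(4u^{3/2}),  u = L² − r² sin²θ = 0.00265874 m².
Substituting r = 0.0141 m, L = 0.0534 m, θ = 80°: d²x/dθ² = +0.0011663 m.
a = ω²·d²x/dθ² = (224.6)²·(+0.0011663) = +58.833 m/s²;  |a| = 58.833 m/s².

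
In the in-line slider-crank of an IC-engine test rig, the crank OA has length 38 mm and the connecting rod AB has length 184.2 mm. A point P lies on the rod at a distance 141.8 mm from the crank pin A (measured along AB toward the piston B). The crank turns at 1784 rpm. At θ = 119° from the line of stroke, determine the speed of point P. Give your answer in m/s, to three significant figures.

ω = 186.8 rad/s.  Crank-pin speed |V_A| = rω = 7.0992 m/s, perpendicular to OA.
Rod angle: sinφ = −(r/L) sinθ ⇒ φ = -10.395°; ω_rod = −rω cosθ/√(L²−r²sin²θ) = +18.997 rad/s.
V_P = V_A + ω_rod × AP, with AP = 0.1418 m along the rod.
Components: V_Px = −rω sinθ − a·ω_rod·sinφ = -5.723 m/s;  V_Py = rω cosθ + a·ω_rod·cosφ = -0.79224 m/s.
|V_P| = √(V_Px² + V_Py²) = 5.7776 m/s.

5.78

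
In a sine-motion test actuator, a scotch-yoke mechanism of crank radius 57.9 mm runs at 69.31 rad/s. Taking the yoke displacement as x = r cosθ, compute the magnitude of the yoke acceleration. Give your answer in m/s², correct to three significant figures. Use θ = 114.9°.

ω = 69.31 rad/s
x = r cosθ ⇒ ẍ = −rω² cosθ (ω constant).
|a| = rω²|cosθ| = 0.0579·(69.31)²·|cos 114.9°| = 117.11 m/s².

117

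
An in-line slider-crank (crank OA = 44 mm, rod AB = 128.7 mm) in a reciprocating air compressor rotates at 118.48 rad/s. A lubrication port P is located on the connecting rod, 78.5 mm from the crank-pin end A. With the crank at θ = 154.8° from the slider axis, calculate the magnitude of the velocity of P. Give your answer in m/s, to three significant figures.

2.57

ω = 118.5 rad/s.  Crank-pin speed |V_A| = rω = 5.2131 m/s, perpendicular to OA.
Rod angle: sinφ = −(r/L) sinθ ⇒ φ = -8.370°; ω_rod = −rω cosθ/√(L²−r²sin²θ) = +37.045 rad/s.
V_P = V_A + ω_rod × AP, with AP = 0.0785 m along the rod.
Components: V_Px = −rω sinθ − a·ω_rod·sinφ = -1.7963 m/s;  V_Py = rω cosθ + a·ω_rod·cosφ = -1.8399 m/s.
|V_P| = √(V_Px² + V_Py²) = 2.5714 m/s.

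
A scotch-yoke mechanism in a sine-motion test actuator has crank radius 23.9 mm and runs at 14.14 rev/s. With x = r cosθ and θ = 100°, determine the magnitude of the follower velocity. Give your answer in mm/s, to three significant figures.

2090

ω = 88.84 rad/s (from 14.14 rev/s).
x = r cosθ ⇒ ẋ = −rω sinθ.
|v| = rω|sinθ| = 0.0239·88.84·|sin 100°| = 2.0911 m/s = 2091.1 mm/s.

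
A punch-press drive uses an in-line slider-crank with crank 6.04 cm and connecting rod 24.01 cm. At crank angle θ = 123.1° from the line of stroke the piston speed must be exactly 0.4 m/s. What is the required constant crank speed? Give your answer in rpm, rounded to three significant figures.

For an in-line slider-crank, |v_piston| = rω|sinθ|·[1 + r cosθ/√(L² − r² sin²θ)].
With r = 0.0604 m, L = 0.2401 m, θ = 123.1°: the bracketed kinematic factor |dx/dθ| = 0.043487 m.
ω = v/|dx/dθ| = 0.4/0.043487 = 9.1981 rad/s.
N = 60ω/(2π) = 87.835 rpm.

87.8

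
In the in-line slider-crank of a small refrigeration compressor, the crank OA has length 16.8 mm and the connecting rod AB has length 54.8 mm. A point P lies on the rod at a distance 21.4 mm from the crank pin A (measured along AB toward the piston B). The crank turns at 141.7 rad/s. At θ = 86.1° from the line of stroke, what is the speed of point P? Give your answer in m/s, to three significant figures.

ω = 141.7 rad/s.  Crank-pin speed |V_A| = rω = 2.3806 m/s, perpendicular to OA.
Rod angle: sinφ = −(r/L) sinθ ⇒ φ = -17.810°; ω_rod = −rω cosθ/√(L²−r²sin²θ) = -3.1034 rad/s.
V_P = V_A + ω_rod × AP, with AP = 0.0214 m along the rod.
Components: V_Px = −rω sinθ − a·ω_rod·sinφ = -2.3954 m/s;  V_Py = rω cosθ + a·ω_rod·cosφ = +0.098685 m/s.
|V_P| = √(V_Px² + V_Py²) = 2.3974 m/s.

2.40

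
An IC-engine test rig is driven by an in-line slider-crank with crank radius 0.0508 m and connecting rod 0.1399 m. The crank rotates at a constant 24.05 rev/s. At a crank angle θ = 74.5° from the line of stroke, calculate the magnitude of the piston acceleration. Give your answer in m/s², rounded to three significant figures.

ω = 2π·24.1 = 151.1 rad/s
x(θ) = r cosθ + √(L² − r² sin²θ); with ω constant, a = ω²·d²x/dθ².
d²x/dθ² = −r cosθ − r²(cos2θ)/√u − r⁴ sin²2θ/(4u^{3/2}),  u = L² − r² sin²θ = 0.0171757 m².
Substituting r = 0.0508 m, L = 0.1399 m, θ = 74.5°: d²x/dθ² = +0.0031067 m.
a = ω²·d²x/dθ² = (151.1)²·(+0.0031067) = +70.939 m/s²;  |a| = 70.939 m/s².

70.9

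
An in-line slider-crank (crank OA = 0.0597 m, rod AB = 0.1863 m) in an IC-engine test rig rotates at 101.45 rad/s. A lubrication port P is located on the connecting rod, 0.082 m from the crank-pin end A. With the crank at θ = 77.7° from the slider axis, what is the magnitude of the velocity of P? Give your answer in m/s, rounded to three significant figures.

6.15

ω = 101.5 rad/s.  Crank-pin speed |V_A| = rω = 6.0566 m/s, perpendicular to OA.
Rod angle: sinφ = −(r/L) sinθ ⇒ φ = -18.246°; ω_rod = −rω cosθ/√(L²−r²sin²θ) = -7.2922 rad/s.
V_P = V_A + ω_rod × AP, with AP = 0.082 m along the rod.
Components: V_Px = −rω sinθ − a·ω_rod·sinφ = -6.1048 m/s;  V_Py = rω cosθ + a·ω_rod·cosφ = +0.72234 m/s.
|V_P| = √(V_Px² + V_Py²) = 6.1473 m/s.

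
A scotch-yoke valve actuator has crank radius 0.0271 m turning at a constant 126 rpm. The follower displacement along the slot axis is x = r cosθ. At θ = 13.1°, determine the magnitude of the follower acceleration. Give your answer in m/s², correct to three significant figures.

4.60

ω = 13.19 rad/s (from 126 rpm).
x = r cosθ ⇒ ẍ = −rω² cosθ (ω constant).
|a| = rω²|cosθ| = 0.0271·(13.19)²·|cos 13.1°| = 4.5953 m/s².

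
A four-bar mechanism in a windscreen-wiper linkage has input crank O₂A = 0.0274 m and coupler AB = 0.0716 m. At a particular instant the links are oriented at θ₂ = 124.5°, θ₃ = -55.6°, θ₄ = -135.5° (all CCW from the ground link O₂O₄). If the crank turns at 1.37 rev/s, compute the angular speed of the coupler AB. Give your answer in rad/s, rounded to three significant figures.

ω₂ = 8.608 rad/s (from 1.37 rev/s).
Differentiating the loop-closure r₂e^{iθ₂}+r₃e^{iθ₃}=r₁+r₄e^{iθ₄} gives r₂ω₂e^{iθ₂}+r₃ω₃e^{iθ₃}=r₄ω₄e^{iθ₄}.
Eliminating the other unknown: ω₃ = r₂ω₂ sin(θ₄−θ₂) / [r₃ sin(θ₃−θ₄)].
Numerator sine = +0.98481; denominator sine = +0.98450.
Result = 0.0274·8.608·(+0.98481) / (0.0716·(+0.98450)) = +3.2951 rad/s; magnitude 3.2951 rad/s.

3.30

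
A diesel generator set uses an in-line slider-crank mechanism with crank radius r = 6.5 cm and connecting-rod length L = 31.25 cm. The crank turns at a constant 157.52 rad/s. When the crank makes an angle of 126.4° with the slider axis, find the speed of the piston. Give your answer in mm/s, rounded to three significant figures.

ω = 157.5 rad/s
For an in-line slider-crank, x = r cosθ + √(L² − r² sin²θ), so v = −rω sinθ·[1 + r cosθ/√(L² − r² sin²θ)].
With r = 0.065 m, L = 0.3125 m, θ = 126.4°: √(L² − r² sin²θ) = 0.30809 m.
v = −0.065·157.5·0.80489·[1 + 0.065·-0.59342/0.30809] = -7.2094 m/s.
|v| = 7.2094 m/s = 7209.4 mm/s.

7210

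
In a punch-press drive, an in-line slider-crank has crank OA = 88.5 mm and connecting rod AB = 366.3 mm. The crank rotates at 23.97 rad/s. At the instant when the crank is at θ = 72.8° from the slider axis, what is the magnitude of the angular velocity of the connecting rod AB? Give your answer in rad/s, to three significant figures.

ω = 23.97 rad/s
The rod makes angle φ with the slider axis where L sinφ = r sinθ; differentiating, L cosφ·φ̇ = r ω cosθ.
L cosφ = √(L² − r² sin²θ) = 0.35641 m.
|ω_rod| = r ω |cosθ| / √(L² − r² sin²θ) = 0.0885·23.97·0.29571/0.35641 = 1.76 rad/s.

1.76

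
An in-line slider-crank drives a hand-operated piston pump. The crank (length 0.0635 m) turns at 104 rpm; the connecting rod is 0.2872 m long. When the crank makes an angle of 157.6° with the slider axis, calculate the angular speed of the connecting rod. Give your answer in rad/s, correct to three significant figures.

ω = 10.89 rad/s (converted from 104 rpm).
The rod makes angle φ with the slider axis where L sinφ = r sinθ; differentiating, L cosφ·φ̇ = r ω cosθ.
L cosφ = √(L² − r² sin²θ) = 0.28618 m.
|ω_rod| = r ω |cosθ| / √(L² − r² sin²θ) = 0.0635·10.89·0.92455/0.28618 = 2.2342 rad/s.

2.23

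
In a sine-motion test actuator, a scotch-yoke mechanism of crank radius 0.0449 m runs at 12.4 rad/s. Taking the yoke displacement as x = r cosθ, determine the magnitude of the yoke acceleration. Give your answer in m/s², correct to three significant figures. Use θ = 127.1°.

4.16

ω = 12.4 rad/s
x = r cosθ ⇒ ẍ = −rω² cosθ (ω constant).
|a| = rω²|cosθ| = 0.0449·(12.4)²·|cos 127.1°| = 4.1644 m/s².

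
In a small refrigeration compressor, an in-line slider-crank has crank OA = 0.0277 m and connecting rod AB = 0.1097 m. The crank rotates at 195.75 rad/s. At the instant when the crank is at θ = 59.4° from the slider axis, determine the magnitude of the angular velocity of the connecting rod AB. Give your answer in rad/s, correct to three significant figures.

25.8

ω = 195.8 rad/s
The rod makes angle φ with the slider axis where L sinφ = r sinθ; differentiating, L cosφ·φ̇ = r ω cosθ.
L cosφ = √(L² − r² sin²θ) = 0.10708 m.
|ω_rod| = r ω |cosθ| / √(L² − r² sin²θ) = 0.0277·195.8·0.50904/0.10708 = 25.777 rad/s.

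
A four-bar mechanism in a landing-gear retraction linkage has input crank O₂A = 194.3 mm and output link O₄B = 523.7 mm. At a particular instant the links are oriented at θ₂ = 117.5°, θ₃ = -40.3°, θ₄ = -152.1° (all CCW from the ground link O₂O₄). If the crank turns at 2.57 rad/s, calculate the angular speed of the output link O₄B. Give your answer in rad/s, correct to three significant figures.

ω₂ = 2.57 rad/s
Differentiating the loop-closure r₂e^{iθ₂}+r₃e^{iθ₃}=r₁+r₄e^{iθ₄} gives r₂ω₂e^{iθ₂}+r₃ω₃e^{iθ₃}=r₄ω₄e^{iθ₄}.
Eliminating the other unknown: ω₄ = r₂ω₂ sin(θ₂−θ₃) / [r₄ sin(θ₄−θ₃)].
Numerator sine = +0.37784; denominator sine = -0.92849.
Result = 0.1943·2.57·(+0.37784) / (0.5237·(-0.92849)) = -0.38802 rad/s; magnitude 0.38802 rad/s.

0.388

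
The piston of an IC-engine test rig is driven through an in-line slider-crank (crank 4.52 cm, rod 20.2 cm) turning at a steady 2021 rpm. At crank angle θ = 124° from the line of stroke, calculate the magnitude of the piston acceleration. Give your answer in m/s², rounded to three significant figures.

1300

ω = 2π·2021/60 = 211.6 rad/s
x(θ) = r cosθ + √(L² − r² sin²θ); with ω constant, a = ω²·d²x/dθ².
d²x/dθ² = −r cosθ − r²(cos2θ)/√u − r⁴ sin²2θ/(4u^{3/2}),  u = L² − r² sin²θ = 0.0393998 m².
Substituting r = 0.0452 m, L = 0.202 m, θ = 124°: d²x/dθ² = +0.029017 m.
a = ω²·d²x/dθ² = (211.6)²·(+0.029017) = +1299.7 m/s²;  |a| = 1299.7 m/s².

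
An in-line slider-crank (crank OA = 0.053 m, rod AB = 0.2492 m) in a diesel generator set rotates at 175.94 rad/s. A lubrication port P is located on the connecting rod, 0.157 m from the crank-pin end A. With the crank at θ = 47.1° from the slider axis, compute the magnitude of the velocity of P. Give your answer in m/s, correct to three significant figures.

7.82

ω = 175.9 rad/s.  Crank-pin speed |V_A| = rω = 9.3248 m/s, perpendicular to OA.
Rod angle: sinφ = −(r/L) sinθ ⇒ φ = -8.963°; ω_rod = −rω cosθ/√(L²−r²sin²θ) = -25.787 rad/s.
V_P = V_A + ω_rod × AP, with AP = 0.157 m along the rod.
Components: V_Px = −rω sinθ − a·ω_rod·sinφ = -7.4616 m/s;  V_Py = rω cosθ + a·ω_rod·cosφ = +2.3485 m/s.
|V_P| = √(V_Px² + V_Py²) = 7.8224 m/s.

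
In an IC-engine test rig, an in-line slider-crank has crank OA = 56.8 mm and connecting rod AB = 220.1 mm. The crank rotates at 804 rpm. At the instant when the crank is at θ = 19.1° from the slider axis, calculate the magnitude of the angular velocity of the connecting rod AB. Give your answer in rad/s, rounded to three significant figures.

20.6

ω = 84.19 rad/s (converted from 804 rpm).
The rod makes angle φ with the slider axis where L sinφ = r sinθ; differentiating, L cosφ·φ̇ = r ω cosθ.
L cosφ = √(L² − r² sin²θ) = 0.21931 m.
|ω_rod| = r ω |cosθ| / √(L² − r² sin²θ) = 0.0568·84.19·0.94495/0.21931 = 20.605 rad/s.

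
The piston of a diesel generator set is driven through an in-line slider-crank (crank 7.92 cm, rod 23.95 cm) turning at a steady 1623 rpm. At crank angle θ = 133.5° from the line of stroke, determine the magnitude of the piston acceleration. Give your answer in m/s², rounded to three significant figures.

ω = 2π·1623/60 = 170 rad/s
x(θ) = r cosθ + √(L² − r² sin²θ); with ω constant, a = ω²·d²x/dθ².
d²x/dθ² = −r cosθ − r²(cos2θ)/√u − r⁴ sin²2θ/(4u^{3/2}),  u = L² − r² sin²θ = 0.0540598 m².
Substituting r = 0.0792 m, L = 0.2395 m, θ = 133.5°: d²x/dθ² = +0.055149 m.
a = ω²·d²x/dθ² = (170)²·(+0.055149) = +1593.1 m/s²;  |a| = 1593.1 m/s².

1590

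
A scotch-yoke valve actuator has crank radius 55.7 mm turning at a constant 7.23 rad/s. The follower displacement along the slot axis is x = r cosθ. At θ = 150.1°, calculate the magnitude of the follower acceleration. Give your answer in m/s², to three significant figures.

2.52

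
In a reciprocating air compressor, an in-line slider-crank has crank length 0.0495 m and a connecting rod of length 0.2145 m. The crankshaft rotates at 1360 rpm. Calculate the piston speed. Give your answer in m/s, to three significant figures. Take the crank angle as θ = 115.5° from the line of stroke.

5.72

ω = 2π·1360/60 = 142.4 rad/s
For an in-line slider-crank, x = r cosθ + √(L² − r² sin²θ), so v = −rω sinθ·[1 + r cosθ/√(L² − r² sin²θ)].
With r = 0.0495 m, L = 0.2145 m, θ = 115.5°: √(L² − r² sin²θ) = 0.2098 m.
v = −0.0495·142.4·0.90259·[1 + 0.0495·-0.43051/0.2098] = -5.7167 m/s.
|v| = 5.7167 m/s.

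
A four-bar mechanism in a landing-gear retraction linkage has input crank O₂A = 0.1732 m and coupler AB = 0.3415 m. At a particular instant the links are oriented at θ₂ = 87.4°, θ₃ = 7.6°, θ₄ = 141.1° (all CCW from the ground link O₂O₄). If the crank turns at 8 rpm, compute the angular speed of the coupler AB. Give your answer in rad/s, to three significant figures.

0.472

ω₂ = 0.8378 rad/s (from 8 rpm).
Differentiating the loop-closure r₂e^{iθ₂}+r₃e^{iθ₃}=r₁+r₄e^{iθ₄} gives r₂ω₂e^{iθ₂}+r₃ω₃e^{iθ₃}=r₄ω₄e^{iθ₄}.
Eliminating the other unknown: ω₃ = r₂ω₂ sin(θ₄−θ₂) / [r₃ sin(θ₃−θ₄)].
Numerator sine = +0.80593; denominator sine = -0.72537.
Result = 0.1732·0.8378·(+0.80593) / (0.3415·(-0.72537)) = -0.47207 rad/s; magnitude 0.47207 rad/s.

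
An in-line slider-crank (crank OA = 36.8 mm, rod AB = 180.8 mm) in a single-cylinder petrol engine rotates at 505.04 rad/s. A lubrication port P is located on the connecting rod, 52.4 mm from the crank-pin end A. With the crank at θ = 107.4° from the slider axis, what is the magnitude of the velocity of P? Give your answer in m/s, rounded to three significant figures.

17.9

ω = 505 rad/s.  Crank-pin speed |V_A| = rω = 18.585 m/s, perpendicular to OA.
Rod angle: sinφ = −(r/L) sinθ ⇒ φ = -11.200°; ω_rod = −rω cosθ/√(L²−r²sin²θ) = +31.337 rad/s.
V_P = V_A + ω_rod × AP, with AP = 0.0524 m along the rod.
Components: V_Px = −rω sinθ − a·ω_rod·sinφ = -17.416 m/s;  V_Py = rω cosθ + a·ω_rod·cosφ = -3.947 m/s.
|V_P| = √(V_Px² + V_Py²) = 17.858 m/s.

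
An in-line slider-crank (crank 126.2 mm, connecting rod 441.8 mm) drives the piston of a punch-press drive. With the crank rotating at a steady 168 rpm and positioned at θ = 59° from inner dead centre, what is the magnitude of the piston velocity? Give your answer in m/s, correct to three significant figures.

2.19

ω = 2π·168/60 = 17.59 rad/s
For an in-line slider-crank, x = r cosθ + √(L² − r² sin²θ), so v = −rω sinθ·[1 + r cosθ/√(L² − r² sin²θ)].
With r = 0.1262 m, L = 0.4418 m, θ = 59°: √(L² − r² sin²θ) = 0.42835 m.
v = −0.1262·17.59·0.85717·[1 + 0.1262·0.51504/0.42835] = -2.1919 m/s.
|v| = 2.1919 m/s.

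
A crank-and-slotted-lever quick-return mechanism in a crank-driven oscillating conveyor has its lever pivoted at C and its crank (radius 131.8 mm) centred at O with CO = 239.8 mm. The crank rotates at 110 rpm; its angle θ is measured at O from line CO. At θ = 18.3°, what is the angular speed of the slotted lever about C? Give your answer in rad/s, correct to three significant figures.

4.05

ω = 11.52 rad/s (from 110 rpm).
Crank pin A relative to C: A = (d + r cosθ, r sinθ); lever angle φ = atan2(r sinθ, d + r cosθ).
Differentiating tanφ: φ̇ = rω(d cosθ + r)/(d² + r² + 2dr cosθ).
d² + r² + 2dr cosθ = |CA|² = 0.13489 m²;  d cosθ + r = +0.35947 m.
|ω_lever| = |0.1318·11.52·+0.35947| / 0.13489 = 4.046 rad/s.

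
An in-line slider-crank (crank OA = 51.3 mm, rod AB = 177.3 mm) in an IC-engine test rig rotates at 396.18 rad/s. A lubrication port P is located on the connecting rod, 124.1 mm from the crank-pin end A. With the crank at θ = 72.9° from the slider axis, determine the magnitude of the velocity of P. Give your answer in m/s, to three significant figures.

20.7

ω = 396.2 rad/s.  Crank-pin speed |V_A| = rω = 20.324 m/s, perpendicular to OA.
Rod angle: sinφ = −(r/L) sinθ ⇒ φ = -16.054°; ω_rod = −rω cosθ/√(L²−r²sin²θ) = -35.074 rad/s.
V_P = V_A + ω_rod × AP, with AP = 0.1241 m along the rod.
Components: V_Px = −rω sinθ − a·ω_rod·sinφ = -20.629 m/s;  V_Py = rω cosθ + a·ω_rod·cosφ = +1.7932 m/s.
|V_P| = √(V_Px² + V_Py²) = 20.707 m/s.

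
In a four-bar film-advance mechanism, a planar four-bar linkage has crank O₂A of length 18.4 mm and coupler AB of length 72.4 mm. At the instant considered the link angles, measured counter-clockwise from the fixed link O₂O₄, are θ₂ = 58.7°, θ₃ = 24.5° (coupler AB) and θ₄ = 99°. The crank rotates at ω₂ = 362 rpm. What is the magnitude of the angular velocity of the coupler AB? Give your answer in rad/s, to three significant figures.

ω₂ = 37.91 rad/s (from 362 rpm).
Differentiating the loop-closure r₂e^{iθ₂}+r₃e^{iθ₃}=r₁+r₄e^{iθ₄} gives r₂ω₂e^{iθ₂}+r₃ω₃e^{iθ₃}=r₄ω₄e^{iθ₄}.
Eliminating the other unknown: ω₃ = r₂ω₂ sin(θ₄−θ₂) / [r₃ sin(θ₃−θ₄)].
Numerator sine = +0.64679; denominator sine = -0.96363.
Result = 0.0184·37.91·(+0.64679) / (0.0724·(-0.96363)) = -6.4665 rad/s; magnitude 6.4665 rad/s.

6.47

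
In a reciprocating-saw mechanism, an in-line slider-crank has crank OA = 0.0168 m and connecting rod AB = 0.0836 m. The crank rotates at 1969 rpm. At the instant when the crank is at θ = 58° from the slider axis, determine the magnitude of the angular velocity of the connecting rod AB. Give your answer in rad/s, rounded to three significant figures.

ω = 206.2 rad/s (converted from 1969 rpm).
The rod makes angle φ with the slider axis where L sinφ = r sinθ; differentiating, L cosφ·φ̇ = r ω cosθ.
L cosφ = √(L² − r² sin²θ) = 0.082377 m.
|ω_rod| = r ω |cosθ| / √(L² − r² sin²θ) = 0.0168·206.2·0.52992/0.082377 = 22.284 rad/s.

22.3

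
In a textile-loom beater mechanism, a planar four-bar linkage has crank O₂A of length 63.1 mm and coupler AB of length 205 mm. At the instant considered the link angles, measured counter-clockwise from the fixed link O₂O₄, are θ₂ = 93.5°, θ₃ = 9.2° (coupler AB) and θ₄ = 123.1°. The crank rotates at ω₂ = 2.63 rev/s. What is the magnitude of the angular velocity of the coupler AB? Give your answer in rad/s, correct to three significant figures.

2.75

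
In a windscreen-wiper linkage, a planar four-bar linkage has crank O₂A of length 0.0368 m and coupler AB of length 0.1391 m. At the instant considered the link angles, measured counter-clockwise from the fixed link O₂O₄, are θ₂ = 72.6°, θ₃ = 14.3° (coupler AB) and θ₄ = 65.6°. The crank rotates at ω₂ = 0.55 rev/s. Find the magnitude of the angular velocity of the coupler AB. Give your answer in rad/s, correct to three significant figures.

0.143

ω₂ = 3.456 rad/s (from 0.55 rev/s).
Differentiating the loop-closure r₂e^{iθ₂}+r₃e^{iθ₃}=r₁+r₄e^{iθ₄} gives r₂ω₂e^{iθ₂}+r₃ω₃e^{iθ₃}=r₄ω₄e^{iθ₄}.
Eliminating the other unknown: ω₃ = r₂ω₂ sin(θ₄−θ₂) / [r₃ sin(θ₃−θ₄)].
Numerator sine = -0.12187; denominator sine = -0.78043.
Result = 0.0368·3.456·(-0.12187) / (0.1391·(-0.78043)) = +0.14277 rad/s; magnitude 0.14277 rad/s.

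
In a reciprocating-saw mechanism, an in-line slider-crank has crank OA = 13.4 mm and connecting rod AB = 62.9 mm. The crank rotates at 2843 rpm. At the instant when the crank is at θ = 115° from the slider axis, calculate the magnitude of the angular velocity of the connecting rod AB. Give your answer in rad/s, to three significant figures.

27.3

ω = 297.7 rad/s (converted from 2843 rpm).
The rod makes angle φ with the slider axis where L sinφ = r sinθ; differentiating, L cosφ·φ̇ = r ω cosθ.
L cosφ = √(L² − r² sin²θ) = 0.061716 m.
|ω_rod| = r ω |cosθ| / √(L² − r² sin²θ) = 0.0134·297.7·0.42262/0.061716 = 27.319 rad/s.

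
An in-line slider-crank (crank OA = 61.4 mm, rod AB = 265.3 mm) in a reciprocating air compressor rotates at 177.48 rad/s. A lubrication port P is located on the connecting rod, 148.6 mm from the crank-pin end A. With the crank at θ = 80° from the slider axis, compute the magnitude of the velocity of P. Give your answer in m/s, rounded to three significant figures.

11.0

ω = 177.5 rad/s.  Crank-pin speed |V_A| = rω = 10.897 m/s, perpendicular to OA.
Rod angle: sinφ = −(r/L) sinθ ⇒ φ = -13.175°; ω_rod = −rω cosθ/√(L²−r²sin²θ) = -7.3255 rad/s.
V_P = V_A + ω_rod × AP, with AP = 0.1486 m along the rod.
Components: V_Px = −rω sinθ − a·ω_rod·sinφ = -10.98 m/s;  V_Py = rω cosθ + a·ω_rod·cosφ = +0.83238 m/s.
|V_P| = √(V_Px² + V_Py²) = 11.011 m/s.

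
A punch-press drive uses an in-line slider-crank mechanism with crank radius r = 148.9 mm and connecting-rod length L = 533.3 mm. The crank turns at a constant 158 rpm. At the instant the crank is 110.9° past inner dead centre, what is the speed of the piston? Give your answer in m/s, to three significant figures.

ω = 2π·158/60 = 16.55 rad/s
For an in-line slider-crank, x = r cosθ + √(L² − r² sin²θ), so v = −rω sinθ·[1 + r cosθ/√(L² − r² sin²θ)].
With r = 0.1489 m, L = 0.5333 m, θ = 110.9°: √(L² − r² sin²θ) = 0.51484 m.
v = −0.1489·16.55·0.93420·[1 + 0.1489·-0.35674/0.51484] = -2.0641 m/s.
|v| = 2.0641 m/s.

2.06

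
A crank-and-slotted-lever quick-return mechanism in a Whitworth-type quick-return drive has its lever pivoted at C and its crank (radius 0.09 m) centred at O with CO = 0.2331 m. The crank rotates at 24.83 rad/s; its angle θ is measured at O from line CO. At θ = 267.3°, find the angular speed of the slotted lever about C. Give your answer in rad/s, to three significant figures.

ω = 24.83 rad/s
Crank pin A relative to C: A = (d + r cosθ, r sinθ); lever angle φ = atan2(r sinθ, d + r cosθ).
Differentiating tanφ: φ̇ = rω(d cosθ + r)/(d² + r² + 2dr cosθ).
d² + r² + 2dr cosθ = |CA|² = 0.0604591 m²;  d cosθ + r = +0.079019 m.
|ω_lever| = |0.09·24.83·+0.079019| / 0.0604591 = 2.9207 rad/s.

2.92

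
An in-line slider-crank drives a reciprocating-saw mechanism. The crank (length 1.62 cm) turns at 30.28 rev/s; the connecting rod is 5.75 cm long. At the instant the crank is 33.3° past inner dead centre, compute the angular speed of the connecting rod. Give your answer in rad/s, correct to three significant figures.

45.3

ω = 190.3 rad/s (converted from 30.28 rev/s).
The rod makes angle φ with the slider axis where L sinφ = r sinθ; differentiating, L cosφ·φ̇ = r ω cosθ.
L cosφ = √(L² − r² sin²θ) = 0.056808 m.
|ω_rod| = r ω |cosθ| / √(L² − r² sin²θ) = 0.0162·190.3·0.83581/0.056808 = 45.347 rad/s.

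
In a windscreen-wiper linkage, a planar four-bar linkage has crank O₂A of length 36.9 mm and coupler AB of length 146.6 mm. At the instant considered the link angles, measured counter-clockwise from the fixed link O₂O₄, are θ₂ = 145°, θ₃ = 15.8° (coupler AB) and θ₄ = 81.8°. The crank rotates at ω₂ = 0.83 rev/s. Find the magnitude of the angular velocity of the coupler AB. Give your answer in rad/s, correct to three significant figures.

ω₂ = 5.215 rad/s (from 0.83 rev/s).
Differentiating the loop-closure r₂e^{iθ₂}+r₃e^{iθ₃}=r₁+r₄e^{iθ₄} gives r₂ω₂e^{iθ₂}+r₃ω₃e^{iθ₃}=r₄ω₄e^{iθ₄}.
Eliminating the other unknown: ω₃ = r₂ω₂ sin(θ₄−θ₂) / [r₃ sin(θ₃−θ₄)].
Numerator sine = -0.89259; denominator sine = -0.91355.
Result = 0.0369·5.215·(-0.89259) / (0.1466·(-0.91355)) = +1.2825 rad/s; magnitude 1.2825 rad/s.

1.28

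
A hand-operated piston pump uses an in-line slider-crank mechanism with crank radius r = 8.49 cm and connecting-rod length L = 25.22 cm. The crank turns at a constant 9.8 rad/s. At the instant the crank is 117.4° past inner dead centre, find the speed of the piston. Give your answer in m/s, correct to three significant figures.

ω = 9.8 rad/s
For an in-line slider-crank, x = r cosθ + √(L² − r² sin²θ), so v = −rω sinθ·[1 + r cosθ/√(L² − r² sin²θ)].
With r = 0.0849 m, L = 0.2522 m, θ = 117.4°: √(L² − r² sin²θ) = 0.24067 m.
v = −0.0849·9.8·0.88782·[1 + 0.0849·-0.46020/0.24067] = -0.61876 m/s.
|v| = 0.61876 m/s.

0.619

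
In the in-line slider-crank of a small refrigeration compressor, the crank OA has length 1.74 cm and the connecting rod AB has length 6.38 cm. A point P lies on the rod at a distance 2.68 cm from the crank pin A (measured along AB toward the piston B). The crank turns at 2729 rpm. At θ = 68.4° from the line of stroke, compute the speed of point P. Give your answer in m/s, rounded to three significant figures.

4.94

ω = 285.8 rad/s.  Crank-pin speed |V_A| = rω = 4.9726 m/s, perpendicular to OA.
Rod angle: sinφ = −(r/L) sinθ ⇒ φ = -14.689°; ω_rod = −rω cosθ/√(L²−r²sin²θ) = -29.661 rad/s.
V_P = V_A + ω_rod × AP, with AP = 0.0268 m along the rod.
Components: V_Px = −rω sinθ − a·ω_rod·sinφ = -4.825 m/s;  V_Py = rω cosθ + a·ω_rod·cosφ = +1.0616 m/s.
|V_P| = √(V_Px² + V_Py²) = 4.9404 m/s.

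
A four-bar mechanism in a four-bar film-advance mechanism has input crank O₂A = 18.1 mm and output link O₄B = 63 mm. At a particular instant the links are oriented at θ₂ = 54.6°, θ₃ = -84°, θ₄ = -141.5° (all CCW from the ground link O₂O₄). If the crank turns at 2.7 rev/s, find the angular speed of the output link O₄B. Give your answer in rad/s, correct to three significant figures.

3.82

ω₂ = 16.96 rad/s (from 2.7 rev/s).
Differentiating the loop-closure r₂e^{iθ₂}+r₃e^{iθ₃}=r₁+r₄e^{iθ₄} gives r₂ω₂e^{iθ₂}+r₃ω₃e^{iθ₃}=r₄ω₄e^{iθ₄}.
Eliminating the other unknown: ω₄ = r₂ω₂ sin(θ₂−θ₃) / [r₄ sin(θ₄−θ₃)].
Numerator sine = +0.66131; denominator sine = -0.84339.
Result = 0.0181·16.96·(+0.66131) / (0.063·(-0.84339)) = -3.8217 rad/s; magnitude 3.8217 rad/s.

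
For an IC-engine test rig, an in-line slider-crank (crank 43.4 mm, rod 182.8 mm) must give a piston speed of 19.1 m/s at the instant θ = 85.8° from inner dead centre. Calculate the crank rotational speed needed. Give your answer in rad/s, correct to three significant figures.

434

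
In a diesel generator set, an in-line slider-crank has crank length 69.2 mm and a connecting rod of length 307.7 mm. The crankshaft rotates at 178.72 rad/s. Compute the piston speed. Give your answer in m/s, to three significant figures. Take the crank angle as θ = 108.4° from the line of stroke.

ω = 178.7 rad/s
For an in-line slider-crank, x = r cosθ + √(L² − r² sin²θ), so v = −rω sinθ·[1 + r cosθ/√(L² − r² sin²θ)].
With r = 0.0692 m, L = 0.3077 m, θ = 108.4°: √(L² − r² sin²θ) = 0.30061 m.
v = −0.0692·178.7·0.94888·[1 + 0.0692·-0.31565/0.30061] = -10.882 m/s.
|v| = 10.882 m/s.

10.9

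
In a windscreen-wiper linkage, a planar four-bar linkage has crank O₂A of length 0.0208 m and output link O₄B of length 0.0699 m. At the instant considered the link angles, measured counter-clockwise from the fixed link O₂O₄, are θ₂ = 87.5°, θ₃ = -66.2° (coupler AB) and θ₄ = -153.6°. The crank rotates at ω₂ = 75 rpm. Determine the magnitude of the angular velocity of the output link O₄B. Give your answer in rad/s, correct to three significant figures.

1.04

ω₂ = 7.854 rad/s (from 75 rpm).
Differentiating the loop-closure r₂e^{iθ₂}+r₃e^{iθ₃}=r₁+r₄e^{iθ₄} gives r₂ω₂e^{iθ₂}+r₃ω₃e^{iθ₃}=r₄ω₄e^{iθ₄}.
Eliminating the other unknown: ω₄ = r₂ω₂ sin(θ₂−θ₃) / [r₄ sin(θ₄−θ₃)].
Numerator sine = +0.44307; denominator sine = -0.99897.
Result = 0.0208·7.854·(+0.44307) / (0.0699·(-0.99897)) = -1.0366 rad/s; magnitude 1.0366 rad/s.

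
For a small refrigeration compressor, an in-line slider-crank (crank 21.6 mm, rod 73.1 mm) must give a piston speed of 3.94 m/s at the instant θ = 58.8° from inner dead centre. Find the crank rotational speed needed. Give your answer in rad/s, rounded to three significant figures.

184

For an in-line slider-crank, |v_piston| = rω|sinθ|·[1 + r cosθ/√(L² − r² sin²θ)].
With r = 0.0216 m, L = 0.0731 m, θ = 58.8°: the bracketed kinematic factor |dx/dθ| = 0.021399 m.
ω = v/|dx/dθ| = 3.94/0.021399 = 184.12 rad/s.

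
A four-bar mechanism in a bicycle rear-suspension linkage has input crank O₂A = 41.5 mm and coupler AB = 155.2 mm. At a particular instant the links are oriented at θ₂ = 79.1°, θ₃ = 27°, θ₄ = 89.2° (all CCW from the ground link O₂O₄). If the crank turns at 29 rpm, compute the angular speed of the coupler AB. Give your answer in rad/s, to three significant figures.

0.161

ω₂ = 3.037 rad/s (from 29 rpm).
Differentiating the loop-closure r₂e^{iθ₂}+r₃e^{iθ₃}=r₁+r₄e^{iθ₄} gives r₂ω₂e^{iθ₂}+r₃ω₃e^{iθ₃}=r₄ω₄e^{iθ₄}.
Eliminating the other unknown: ω₃ = r₂ω₂ sin(θ₄−θ₂) / [r₃ sin(θ₃−θ₄)].
Numerator sine = +0.17537; denominator sine = -0.88458.
Result = 0.0415·3.037·(+0.17537) / (0.1552·(-0.88458)) = -0.16099 rad/s; magnitude 0.16099 rad/s.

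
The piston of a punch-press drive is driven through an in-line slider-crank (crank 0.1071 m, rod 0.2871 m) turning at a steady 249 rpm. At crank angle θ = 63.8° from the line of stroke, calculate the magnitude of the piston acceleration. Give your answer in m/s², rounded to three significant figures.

15.3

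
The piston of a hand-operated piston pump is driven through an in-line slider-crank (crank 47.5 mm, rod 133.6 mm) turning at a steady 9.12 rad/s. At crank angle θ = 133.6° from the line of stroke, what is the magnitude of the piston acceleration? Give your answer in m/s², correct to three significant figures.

ω = 9.12 rad/s
x(θ) = r cosθ + √(L² − r² sin²θ); with ω constant, a = ω²·d²x/dθ².
d²x/dθ² = −r cosθ − r²(cos2θ)/√u − r⁴ sin²2θ/(4u^{3/2}),  u = L² − r² sin²θ = 0.0166657 m².
Substituting r = 0.0475 m, L = 0.1336 m, θ = 133.6°: d²x/dθ² = +0.033021 m.
a = ω²·d²x/dθ² = (9.12)²·(+0.033021) = +2.7465 m/s²;  |a| = 2.7465 m/s².

2.75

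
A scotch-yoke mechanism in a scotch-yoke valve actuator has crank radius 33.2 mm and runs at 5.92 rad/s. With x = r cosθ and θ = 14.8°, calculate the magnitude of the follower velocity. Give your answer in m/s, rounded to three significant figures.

ω = 5.92 rad/s
x = r cosθ ⇒ ẋ = −rω sinθ.
|v| = rω|sinθ| = 0.0332·5.92·|sin 14.8°| = 0.050206 m/s.

0.0502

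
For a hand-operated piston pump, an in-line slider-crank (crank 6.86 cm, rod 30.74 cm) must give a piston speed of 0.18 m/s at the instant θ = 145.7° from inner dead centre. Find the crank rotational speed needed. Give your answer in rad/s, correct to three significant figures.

5.72

For an in-line slider-crank, |v_piston| = rω|sinθ|·[1 + r cosθ/√(L² − r² sin²θ)].
With r = 0.0686 m, L = 0.3074 m, θ = 145.7°: the bracketed kinematic factor |dx/dθ| = 0.031474 m.
ω = v/|dx/dθ| = 0.18/0.031474 = 5.719 rad/s.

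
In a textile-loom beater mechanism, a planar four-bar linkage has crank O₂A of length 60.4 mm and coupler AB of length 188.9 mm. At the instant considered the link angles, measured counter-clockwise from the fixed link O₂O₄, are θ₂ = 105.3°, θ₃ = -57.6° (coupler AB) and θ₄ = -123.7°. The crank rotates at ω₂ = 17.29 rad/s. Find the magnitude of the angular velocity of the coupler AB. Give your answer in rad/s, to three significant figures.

ω₂ = 17.29 rad/s
Differentiating the loop-closure r₂e^{iθ₂}+r₃e^{iθ₃}=r₁+r₄e^{iθ₄} gives r₂ω₂e^{iθ₂}+r₃ω₃e^{iθ₃}=r₄ω₄e^{iθ₄}.
Eliminating the other unknown: ω₃ = r₂ω₂ sin(θ₄−θ₂) / [r₃ sin(θ₃−θ₄)].
Numerator sine = +0.75471; denominator sine = +0.91425.
Result = 0.0604·17.29·(+0.75471) / (0.1889·(+0.91425)) = +4.5637 rad/s; magnitude 4.5637 rad/s.

4.56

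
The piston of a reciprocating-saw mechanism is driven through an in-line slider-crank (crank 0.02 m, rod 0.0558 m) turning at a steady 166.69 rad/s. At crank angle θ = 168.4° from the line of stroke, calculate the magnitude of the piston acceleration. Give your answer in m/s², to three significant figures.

ω = 166.7 rad/s
x(θ) = r cosθ + √(L² − r² sin²θ); with ω constant, a = ω²·d²x/dθ².
d²x/dθ² = −r cosθ − r²(cos2θ)/√u − r⁴ sin²2θ/(4u^{3/2}),  u = L² − r² sin²θ = 0.00309747 m².
Substituting r = 0.02 m, L = 0.0558 m, θ = 168.4°: d²x/dθ² = +0.01295 m.
a = ω²·d²x/dθ² = (166.7)²·(+0.01295) = +359.81 m/s²;  |a| = 359.81 m/s².

360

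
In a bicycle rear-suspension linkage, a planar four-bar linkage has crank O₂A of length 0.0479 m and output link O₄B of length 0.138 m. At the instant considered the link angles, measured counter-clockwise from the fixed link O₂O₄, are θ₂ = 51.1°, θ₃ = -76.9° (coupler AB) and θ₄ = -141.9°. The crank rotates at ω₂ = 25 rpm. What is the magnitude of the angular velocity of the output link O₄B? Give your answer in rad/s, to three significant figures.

0.790

ω₂ = 2.618 rad/s (from 25 rpm).
Differentiating the loop-closure r₂e^{iθ₂}+r₃e^{iθ₃}=r₁+r₄e^{iθ₄} gives r₂ω₂e^{iθ₂}+r₃ω₃e^{iθ₃}=r₄ω₄e^{iθ₄}.
Eliminating the other unknown: ω₄ = r₂ω₂ sin(θ₂−θ₃) / [r₄ sin(θ₄−θ₃)].
Numerator sine = +0.78801; denominator sine = -0.90631.
Result = 0.0479·2.618·(+0.78801) / (0.138·(-0.90631)) = -0.7901 rad/s; magnitude 0.7901 rad/s.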